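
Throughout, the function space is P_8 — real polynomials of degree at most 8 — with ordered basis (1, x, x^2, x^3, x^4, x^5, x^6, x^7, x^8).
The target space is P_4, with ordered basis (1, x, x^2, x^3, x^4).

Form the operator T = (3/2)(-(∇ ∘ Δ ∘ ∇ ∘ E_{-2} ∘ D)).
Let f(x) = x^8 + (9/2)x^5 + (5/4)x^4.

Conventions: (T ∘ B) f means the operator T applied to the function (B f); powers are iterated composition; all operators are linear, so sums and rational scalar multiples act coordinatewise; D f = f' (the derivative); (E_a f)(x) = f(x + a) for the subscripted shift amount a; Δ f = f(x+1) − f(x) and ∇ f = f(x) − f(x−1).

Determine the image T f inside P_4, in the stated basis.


the image equals g(x) = -2520x^4 + 25200x^3 - 98280x^2 + 175590x - 120492

D f = 8x^7 + (45/2)x^4 + 5x^3
E_{-2} D f = 8x^7 - 112x^6 + 672x^5 - (4435/2)x^4 + 4305x^3 - 4866x^2 + 2924x - 704
∇ (E_{-2} ∘ D) f = 56x^6 - 840x^5 + 5320x^4 - 18110x^3 + 34788x^2 - 35605x + 30209/2
Δ ∇ (E_{-2} ∘ D) f = 336x^5 - 3360x^4 + 14000x^3 - 29970x^2 + 32662x - 14391
∇ Δ ∇ (E_{-2} ∘ D) f = 1680x^4 - 16800x^3 + 65520x^2 - 117060x + 80328
(-(∇ ∘ Δ ∘ ∇ ∘ E_{-2} ∘ D)) f = -1680x^4 + 16800x^3 - 65520x^2 + 117060x - 80328
((3/2)(-(∇ ∘ Δ ∘ ∇ ∘ E_{-2} ∘ D))) f = -2520x^4 + 25200x^3 - 98280x^2 + 175590x - 120492


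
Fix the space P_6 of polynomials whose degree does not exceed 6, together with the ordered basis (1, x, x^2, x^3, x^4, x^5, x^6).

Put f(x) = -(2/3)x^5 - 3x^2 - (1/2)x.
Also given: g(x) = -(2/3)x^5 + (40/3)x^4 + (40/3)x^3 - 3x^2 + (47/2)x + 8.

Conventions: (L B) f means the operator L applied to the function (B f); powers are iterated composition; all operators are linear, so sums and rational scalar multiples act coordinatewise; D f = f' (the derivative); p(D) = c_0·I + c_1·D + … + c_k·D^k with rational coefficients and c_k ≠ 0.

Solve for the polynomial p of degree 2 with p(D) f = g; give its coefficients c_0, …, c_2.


D^0 f = -(2/3)x^5 - 3x^2 - (1/2)x
D^1 f = -(10/3)x^4 - 6x - 1/2
D^2 f = -(40/3)x^3 - 6
matching coefficients of g against c_0 f + c_1 Df + … from the top degree down determines the c_i
solution: c_0 = 1, c_1 = -4, c_2 = -1

p(D) = I − 4·D − D^2, i.e. c_0 = 1, c_1 = -4, c_2 = -1


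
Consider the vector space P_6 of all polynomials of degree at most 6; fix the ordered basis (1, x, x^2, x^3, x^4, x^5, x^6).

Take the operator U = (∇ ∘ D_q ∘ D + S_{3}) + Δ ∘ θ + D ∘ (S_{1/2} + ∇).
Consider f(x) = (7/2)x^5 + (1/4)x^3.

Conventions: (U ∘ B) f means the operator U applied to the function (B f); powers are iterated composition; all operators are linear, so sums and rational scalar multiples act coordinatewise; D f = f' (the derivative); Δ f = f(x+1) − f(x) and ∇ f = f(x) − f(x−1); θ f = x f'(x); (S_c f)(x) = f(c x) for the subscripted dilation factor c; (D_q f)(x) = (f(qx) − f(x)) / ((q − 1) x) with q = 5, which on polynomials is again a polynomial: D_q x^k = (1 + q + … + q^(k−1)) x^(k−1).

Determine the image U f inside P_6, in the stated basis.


D f = (35/2)x^4 + (3/4)x^2
D_q D f = 2730x^3 + (9/2)x
∇ D_q D f = 8190x^2 - 8190x + 5469/2
S_{3} f = (1701/2)x^5 + (27/4)x^3
(∇ ∘ D_q ∘ D + S_{3}) f = (1701/2)x^5 + (27/4)x^3 + 8190x^2 - 8190x + 5469/2
θ f = (35/2)x^5 + (3/4)x^3
Δ θ f = (175/2)x^4 + 175x^3 + (709/4)x^2 + (359/4)x + 73/4
S_{1/2} f = (7/64)x^5 + (1/32)x^3
∇ f = (35/2)x^4 - 35x^3 + (143/4)x^2 - (73/4)x + 15/4
(S_{1/2} + ∇) f = (7/64)x^5 + (35/2)x^4 - (1119/32)x^3 + (143/4)x^2 - (73/4)x + 15/4
D (S_{1/2} + ∇) f = (35/64)x^4 + 70x^3 - (3357/32)x^2 + (143/2)x - 73/4
((∇ ∘ D_q ∘ D + S_{3}) + Δ ∘ θ + D ∘ (S_{1/2} + ∇)) f = (1701/2)x^5 + (5635/64)x^4 + (1007/4)x^3 + (264395/32)x^2 - (32115/4)x + 5469/2

the image equals g(x) = (1701/2)x^5 + (5635/64)x^4 + (1007/4)x^3 + (264395/32)x^2 - (32115/4)x + 5469/2


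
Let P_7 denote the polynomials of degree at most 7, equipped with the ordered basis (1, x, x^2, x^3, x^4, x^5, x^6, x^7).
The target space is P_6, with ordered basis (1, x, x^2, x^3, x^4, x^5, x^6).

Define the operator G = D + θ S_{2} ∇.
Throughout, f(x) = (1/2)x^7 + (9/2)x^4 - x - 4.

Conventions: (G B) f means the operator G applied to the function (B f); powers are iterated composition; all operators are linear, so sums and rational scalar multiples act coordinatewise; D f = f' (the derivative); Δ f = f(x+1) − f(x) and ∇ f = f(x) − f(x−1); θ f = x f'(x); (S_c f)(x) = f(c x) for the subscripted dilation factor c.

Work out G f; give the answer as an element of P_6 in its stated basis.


the image equals g(x) = (2695/2)x^6 - 1680x^5 + 1120x^4 + 30x^3 - 132x^2 + 29x - 1

D f = (7/2)x^6 + 18x^3 - 1
∇ f = (7/2)x^6 - (21/2)x^5 + (35/2)x^4 + (1/2)x^3 - (33/2)x^2 + (29/2)x - 5
S_{2} ∇ f = 224x^6 - 336x^5 + 280x^4 + 4x^3 - 66x^2 + 29x - 5
θ S_{2} ∇ f = 1344x^6 - 1680x^5 + 1120x^4 + 12x^3 - 132x^2 + 29x
(D + θ S_{2} ∇) f = (2695/2)x^6 - 1680x^5 + 1120x^4 + 30x^3 - 132x^2 + 29x - 1


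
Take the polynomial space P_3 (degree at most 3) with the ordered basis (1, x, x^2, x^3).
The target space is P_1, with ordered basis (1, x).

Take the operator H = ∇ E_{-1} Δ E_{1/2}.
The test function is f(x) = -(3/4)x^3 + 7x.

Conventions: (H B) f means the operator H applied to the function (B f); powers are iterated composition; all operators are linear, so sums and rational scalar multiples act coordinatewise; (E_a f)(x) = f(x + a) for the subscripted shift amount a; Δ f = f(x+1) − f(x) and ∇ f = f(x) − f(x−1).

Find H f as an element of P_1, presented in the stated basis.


E_{1/2} f = -(3/4)x^3 - (9/8)x^2 + (103/16)x + 109/32
Δ E_{1/2} f = -(9/4)x^2 - (9/2)x + 73/16
E_{-1} Δ E_{1/2} f = -(9/4)x^2 + 109/16
∇ (E_{-1} Δ E_{1/2}) f = -(9/2)x + 9/4

the result is g(x) = -(9/2)x + 9/4


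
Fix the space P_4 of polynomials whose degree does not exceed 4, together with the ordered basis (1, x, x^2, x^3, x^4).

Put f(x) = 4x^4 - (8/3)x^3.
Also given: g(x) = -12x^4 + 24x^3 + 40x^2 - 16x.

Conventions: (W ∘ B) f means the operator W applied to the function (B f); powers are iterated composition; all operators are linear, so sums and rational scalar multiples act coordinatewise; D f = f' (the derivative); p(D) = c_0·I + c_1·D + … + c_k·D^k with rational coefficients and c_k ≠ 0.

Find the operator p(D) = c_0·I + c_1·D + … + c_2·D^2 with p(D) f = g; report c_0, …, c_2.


D^0 f = 4x^4 - (8/3)x^3
D^1 f = 16x^3 - 8x^2
D^2 f = 48x^2 - 16x
matching coefficients of g against c_0 f + c_1 Df + … from the top degree down determines the c_i
solution: c_0 = -3, c_1 = 1, c_2 = 1

c_0 = -3, c_1 = 1, c_2 = 1


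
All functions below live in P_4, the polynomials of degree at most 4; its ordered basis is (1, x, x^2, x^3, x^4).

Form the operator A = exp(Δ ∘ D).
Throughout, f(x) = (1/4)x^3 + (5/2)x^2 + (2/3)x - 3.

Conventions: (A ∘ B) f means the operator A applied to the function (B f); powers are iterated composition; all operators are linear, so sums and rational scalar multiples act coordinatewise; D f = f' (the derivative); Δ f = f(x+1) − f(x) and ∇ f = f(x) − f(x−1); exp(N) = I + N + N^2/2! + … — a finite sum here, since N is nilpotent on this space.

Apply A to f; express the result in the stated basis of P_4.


the image equals g(x) = (1/4)x^3 + (5/2)x^2 + (13/6)x + 11/4

order-1 term: (3/2)x + 23/4
the series for exp(Δ ∘ D) f terminates at order 1
exp(Δ ∘ D) f = (1/4)x^3 + (5/2)x^2 + (13/6)x + 11/4


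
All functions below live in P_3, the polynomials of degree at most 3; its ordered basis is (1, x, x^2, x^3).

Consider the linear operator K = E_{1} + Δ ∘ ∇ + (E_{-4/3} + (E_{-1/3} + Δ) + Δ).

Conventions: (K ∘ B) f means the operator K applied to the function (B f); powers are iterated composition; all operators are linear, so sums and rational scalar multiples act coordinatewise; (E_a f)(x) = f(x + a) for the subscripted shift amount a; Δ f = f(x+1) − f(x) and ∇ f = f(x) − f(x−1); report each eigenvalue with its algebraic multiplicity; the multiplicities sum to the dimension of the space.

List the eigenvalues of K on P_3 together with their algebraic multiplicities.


λ = 3 (multiplicity 4)

image of 1: 3
image of x: 3x + 4/3
image of x^2: 3x^2 + (8/3)x + 62/9
image of x^3: 3x^3 + 4x^2 + (62/3)x + 16/27
the matrix is upper triangular; its diagonal is (3, 3, 3, 3)
for a triangular matrix the eigenvalues are the diagonal entries, with algebraic multiplicity their repetition count


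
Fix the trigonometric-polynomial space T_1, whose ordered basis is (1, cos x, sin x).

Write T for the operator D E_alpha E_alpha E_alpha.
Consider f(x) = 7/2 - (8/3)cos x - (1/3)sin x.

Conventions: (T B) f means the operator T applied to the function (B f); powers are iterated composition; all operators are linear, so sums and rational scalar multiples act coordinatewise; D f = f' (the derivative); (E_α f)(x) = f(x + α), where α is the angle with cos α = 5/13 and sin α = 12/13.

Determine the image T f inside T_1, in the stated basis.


E_alpha f = 7/2 - (4/3)cos x + (7/3)sin x
E_alpha E_alpha f = 7/2 + (64/39)cos x + (83/39)sin x
E_alpha E_alpha E_alpha f = 7/2 + (1316/507)cos x - (353/507)sin x
D (E_alpha E_alpha E_alpha) f = -(353/507)cos x - (1316/507)sin x

the image equals g(x) = -(353/507)cos x - (1316/507)sin x


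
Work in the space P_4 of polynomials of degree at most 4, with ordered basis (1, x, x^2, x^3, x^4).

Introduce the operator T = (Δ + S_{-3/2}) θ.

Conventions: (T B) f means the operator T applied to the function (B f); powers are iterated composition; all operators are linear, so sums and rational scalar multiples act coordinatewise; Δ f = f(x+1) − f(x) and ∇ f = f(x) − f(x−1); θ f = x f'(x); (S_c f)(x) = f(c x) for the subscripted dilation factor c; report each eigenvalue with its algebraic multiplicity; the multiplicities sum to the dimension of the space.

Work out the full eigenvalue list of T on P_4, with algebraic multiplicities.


λ = -81/8 (multiplicity 1), λ = -3/2 (multiplicity 1), λ = 0 (multiplicity 1), λ = 9/2 (multiplicity 1), λ = 81/4 (multiplicity 1)

image of 1: 0
image of x: -(3/2)x + 1
image of x^2: (9/2)x^2 + 4x + 2
image of x^3: -(81/8)x^3 + 9x^2 + 9x + 3
image of x^4: (81/4)x^4 + 16x^3 + 24x^2 + 16x + 4
the matrix is upper triangular; its diagonal is (0, -3/2, 9/2, -81/8, 81/4)
for a triangular matrix the eigenvalues are the diagonal entries, with algebraic multiplicity their repetition count


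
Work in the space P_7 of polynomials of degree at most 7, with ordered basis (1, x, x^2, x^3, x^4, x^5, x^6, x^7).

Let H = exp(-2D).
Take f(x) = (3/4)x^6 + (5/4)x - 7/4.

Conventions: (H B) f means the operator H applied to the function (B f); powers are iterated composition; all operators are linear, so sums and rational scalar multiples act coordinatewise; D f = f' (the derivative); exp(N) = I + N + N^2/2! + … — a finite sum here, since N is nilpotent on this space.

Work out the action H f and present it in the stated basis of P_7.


the result is g(x) = (3/4)x^6 - 9x^5 + 45x^4 - 120x^3 + 180x^2 - (571/4)x + 175/4

order-1 term: -9x^5 - 5/2
order-2 term: 45x^4
order-3 term: -120x^3
order-4 term: 180x^2
order-5 term: -144x
order-6 term: 48
the series for exp(-2D) f terminates at order 6
exp(-2D) f = (3/4)x^6 - 9x^5 + 45x^4 - 120x^3 + 180x^2 - (571/4)x + 175/4


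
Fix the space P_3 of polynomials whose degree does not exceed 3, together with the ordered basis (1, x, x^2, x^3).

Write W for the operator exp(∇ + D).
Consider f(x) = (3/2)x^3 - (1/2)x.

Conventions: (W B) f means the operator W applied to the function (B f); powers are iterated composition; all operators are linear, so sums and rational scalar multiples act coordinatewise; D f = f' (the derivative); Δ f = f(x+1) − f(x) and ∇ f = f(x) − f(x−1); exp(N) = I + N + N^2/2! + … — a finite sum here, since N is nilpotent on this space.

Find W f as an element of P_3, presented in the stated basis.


the image equals g(x) = (3/2)x^3 + 9x^2 + 13x + 7/2

order-1 term: 9x^2 - (9/2)x + 1/2
order-2 term: 18x - 9
order-3 term: 12
the series for exp(∇ + D) f terminates at order 3
exp(∇ + D) f = (3/2)x^3 + 9x^2 + 13x + 7/2


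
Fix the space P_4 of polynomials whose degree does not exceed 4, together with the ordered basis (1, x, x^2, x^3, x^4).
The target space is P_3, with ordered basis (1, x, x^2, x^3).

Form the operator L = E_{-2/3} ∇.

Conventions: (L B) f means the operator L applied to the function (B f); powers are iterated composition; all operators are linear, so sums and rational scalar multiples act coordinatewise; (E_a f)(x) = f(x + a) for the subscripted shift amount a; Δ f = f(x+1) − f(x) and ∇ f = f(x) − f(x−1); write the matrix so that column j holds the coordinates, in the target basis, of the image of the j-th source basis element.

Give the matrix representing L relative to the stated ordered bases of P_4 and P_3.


image of 1: 0
image of x: 1
image of x^2: 2x - 7/3
image of x^3: 3x^2 - 7x + 13/3
image of x^4: 4x^3 - 14x^2 + (52/3)x - 203/27
each image's coordinates form column j of the matrix

the matrix is [[0, 1, -7/3, 13/3, -203/27]; [0, 0, 2, -7, 52/3]; [0, 0, 0, 3, -14]; [0, 0, 0, 0, 4]] (rows listed top to bottom)


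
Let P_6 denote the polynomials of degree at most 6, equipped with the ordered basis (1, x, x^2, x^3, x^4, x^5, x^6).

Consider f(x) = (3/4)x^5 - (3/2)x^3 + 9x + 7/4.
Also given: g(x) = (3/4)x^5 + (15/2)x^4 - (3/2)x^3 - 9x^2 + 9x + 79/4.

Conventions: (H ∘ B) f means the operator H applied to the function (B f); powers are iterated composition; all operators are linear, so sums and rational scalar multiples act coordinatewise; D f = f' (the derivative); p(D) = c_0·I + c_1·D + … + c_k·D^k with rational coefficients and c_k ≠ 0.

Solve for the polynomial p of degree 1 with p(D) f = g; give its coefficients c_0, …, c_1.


D^0 f = (3/4)x^5 - (3/2)x^3 + 9x + 7/4
D^1 f = (15/4)x^4 - (9/2)x^2 + 9
matching coefficients of g against c_0 f + c_1 Df + … from the top degree down determines the c_i
solution: c_0 = 1, c_1 = 2

c_0 = 1, c_1 = 2


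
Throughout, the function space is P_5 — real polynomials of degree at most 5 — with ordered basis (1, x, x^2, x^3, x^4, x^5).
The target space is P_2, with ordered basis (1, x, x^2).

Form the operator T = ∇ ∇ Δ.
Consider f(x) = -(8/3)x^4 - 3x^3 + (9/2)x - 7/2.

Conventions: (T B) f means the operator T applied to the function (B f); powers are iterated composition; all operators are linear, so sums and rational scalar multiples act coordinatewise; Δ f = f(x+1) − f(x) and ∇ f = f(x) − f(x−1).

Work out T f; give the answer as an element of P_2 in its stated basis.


the image equals g(x) = -64x + 14

Δ f = -(32/3)x^3 - 25x^2 - (59/3)x - 7/6
∇ Δ f = -32x^2 - 18x - 16/3
∇ ∇ Δ f = -64x + 14


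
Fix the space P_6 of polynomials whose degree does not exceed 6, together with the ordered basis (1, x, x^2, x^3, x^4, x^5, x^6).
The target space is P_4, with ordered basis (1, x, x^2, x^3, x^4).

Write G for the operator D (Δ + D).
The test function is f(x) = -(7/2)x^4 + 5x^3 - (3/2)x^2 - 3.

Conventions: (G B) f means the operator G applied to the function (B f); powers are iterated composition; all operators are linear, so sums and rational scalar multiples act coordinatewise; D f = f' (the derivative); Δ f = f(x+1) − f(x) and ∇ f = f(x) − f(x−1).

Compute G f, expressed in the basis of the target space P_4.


Δ f = -14x^3 - 6x^2 - 2x
D f = -14x^3 + 15x^2 - 3x
(Δ + D) f = -28x^3 + 9x^2 - 5x
D (Δ + D) f = -84x^2 + 18x - 5

the image equals g(x) = -84x^2 + 18x - 5


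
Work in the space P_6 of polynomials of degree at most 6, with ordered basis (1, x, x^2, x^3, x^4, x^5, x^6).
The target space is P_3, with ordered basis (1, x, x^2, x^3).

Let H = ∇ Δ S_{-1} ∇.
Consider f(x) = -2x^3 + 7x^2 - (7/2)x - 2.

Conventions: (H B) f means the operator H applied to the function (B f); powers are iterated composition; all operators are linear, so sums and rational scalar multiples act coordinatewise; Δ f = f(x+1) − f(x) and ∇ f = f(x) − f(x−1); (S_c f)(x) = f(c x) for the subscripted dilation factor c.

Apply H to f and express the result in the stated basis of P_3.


∇ f = -6x^2 + 20x - 25/2
S_{-1} ∇ f = -6x^2 - 20x - 25/2
Δ S_{-1} ∇ f = -12x - 26
∇ (Δ S_{-1}) ∇ f = -12

the image equals g(x) = -12


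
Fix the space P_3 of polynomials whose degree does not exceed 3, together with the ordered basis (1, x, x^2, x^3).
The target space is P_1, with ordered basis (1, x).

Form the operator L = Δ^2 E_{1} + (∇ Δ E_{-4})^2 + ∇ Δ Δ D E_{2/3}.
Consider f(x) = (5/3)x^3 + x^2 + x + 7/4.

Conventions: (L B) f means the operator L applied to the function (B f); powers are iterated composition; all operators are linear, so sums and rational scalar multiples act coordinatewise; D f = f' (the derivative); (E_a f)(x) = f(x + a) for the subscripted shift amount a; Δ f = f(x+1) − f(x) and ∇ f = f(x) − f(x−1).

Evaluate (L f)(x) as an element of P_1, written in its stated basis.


E_{1} f = (5/3)x^3 + 6x^2 + 8x + 65/12
Δ E_{1} f = 5x^2 + 17x + 47/3
Δ Δ E_{1} f = 10x + 22
E_{-4} f = (5/3)x^3 - 19x^2 + 73x - 1115/12
Δ E_{-4} f = 5x^2 - 33x + 167/3
∇ Δ E_{-4} f = 10x - 38
E_{-4} (∇ Δ E_{-4}) f = 10x - 78
Δ E_{-4} (∇ Δ E_{-4}) f = 10
∇ Δ E_{-4} (∇ Δ E_{-4}) f = 0
E_{2/3} f = (5/3)x^3 + (13/3)x^2 + (41/9)x + 1087/324
D E_{2/3} f = 5x^2 + (26/3)x + 41/9
Δ D E_{2/3} f = 10x + 41/3
Δ (Δ D E_{2/3}) f = 10
∇ Δ (Δ D E_{2/3}) f = 0
(Δ^2 E_{1} + (∇ Δ E_{-4})^2 + ∇ Δ Δ D E_{2/3}) f = 10x + 22

g(x) = 10x + 22


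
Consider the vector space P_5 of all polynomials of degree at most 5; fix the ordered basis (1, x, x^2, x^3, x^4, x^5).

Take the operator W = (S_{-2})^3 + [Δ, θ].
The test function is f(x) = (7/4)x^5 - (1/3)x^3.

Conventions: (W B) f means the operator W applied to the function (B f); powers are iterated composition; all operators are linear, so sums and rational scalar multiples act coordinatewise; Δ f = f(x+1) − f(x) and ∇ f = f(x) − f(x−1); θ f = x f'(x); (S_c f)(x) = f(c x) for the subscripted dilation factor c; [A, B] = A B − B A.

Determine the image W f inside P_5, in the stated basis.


the result is g(x) = -57344x^5 + (35/4)x^4 + (617/3)x^3 + (103/2)x^2 + 33x + 31/4

S_{-2} f = -56x^5 + (8/3)x^3
S_{-2} S_{-2} f = 1792x^5 - (64/3)x^3
S_{-2} S_{-2} S_{-2} f = -57344x^5 + (512/3)x^3
θ f = (35/4)x^5 - x^3
Δ θ f = (175/4)x^4 + (175/2)x^3 + (169/2)x^2 + (163/4)x + 31/4
Δ f = (35/4)x^4 + (35/2)x^3 + (33/2)x^2 + (31/4)x + 17/12
θ Δ f = 35x^4 + (105/2)x^3 + 33x^2 + (31/4)x
[Δ, θ] f = (35/4)x^4 + 35x^3 + (103/2)x^2 + 33x + 31/4
((S_{-2})^3 + [Δ, θ]) f = -57344x^5 + (35/4)x^4 + (617/3)x^3 + (103/2)x^2 + 33x + 31/4


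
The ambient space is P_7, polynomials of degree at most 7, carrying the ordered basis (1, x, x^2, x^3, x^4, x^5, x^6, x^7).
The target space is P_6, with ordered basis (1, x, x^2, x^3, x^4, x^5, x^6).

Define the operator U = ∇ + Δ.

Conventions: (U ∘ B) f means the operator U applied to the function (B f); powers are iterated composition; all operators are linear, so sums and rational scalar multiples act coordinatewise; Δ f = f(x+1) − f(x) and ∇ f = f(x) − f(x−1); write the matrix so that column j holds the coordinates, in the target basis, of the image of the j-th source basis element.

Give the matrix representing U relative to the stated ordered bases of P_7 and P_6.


image of 1: 0
image of x: 2
image of x^2: 4x
image of x^3: 6x^2 + 2
image of x^4: 8x^3 + 8x
image of x^5: 10x^4 + 20x^2 + 2
image of x^6: 12x^5 + 40x^3 + 12x
image of x^7: 14x^6 + 70x^4 + 42x^2 + 2
each image's coordinates form column j of the matrix

the matrix is [[0, 2, 0, 2, 0, 2, 0, 2]; [0, 0, 4, 0, 8, 0, 12, 0]; [0, 0, 0, 6, 0, 20, 0, 42]; [0, 0, 0, 0, 8, 0, 40, 0]; [0, 0, 0, 0, 0, 10, 0, 70]; [0, 0, 0, 0, 0, 0, 12, 0]; [0, 0, 0, 0, 0, 0, 0, 14]] (rows listed top to bottom)


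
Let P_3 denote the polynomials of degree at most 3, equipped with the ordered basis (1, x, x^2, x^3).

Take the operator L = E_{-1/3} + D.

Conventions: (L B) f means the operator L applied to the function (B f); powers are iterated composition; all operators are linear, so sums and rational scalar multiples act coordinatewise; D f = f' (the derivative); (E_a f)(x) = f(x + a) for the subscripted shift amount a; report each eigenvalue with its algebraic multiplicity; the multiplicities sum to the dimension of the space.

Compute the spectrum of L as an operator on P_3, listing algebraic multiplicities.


image of 1: 1
image of x: x + 2/3
image of x^2: x^2 + (4/3)x + 1/9
image of x^3: x^3 + 2x^2 + (1/3)x - 1/27
the matrix is upper triangular; its diagonal is (1, 1, 1, 1)
for a triangular matrix the eigenvalues are the diagonal entries, with algebraic multiplicity their repetition count

λ = 1 (multiplicity 4)


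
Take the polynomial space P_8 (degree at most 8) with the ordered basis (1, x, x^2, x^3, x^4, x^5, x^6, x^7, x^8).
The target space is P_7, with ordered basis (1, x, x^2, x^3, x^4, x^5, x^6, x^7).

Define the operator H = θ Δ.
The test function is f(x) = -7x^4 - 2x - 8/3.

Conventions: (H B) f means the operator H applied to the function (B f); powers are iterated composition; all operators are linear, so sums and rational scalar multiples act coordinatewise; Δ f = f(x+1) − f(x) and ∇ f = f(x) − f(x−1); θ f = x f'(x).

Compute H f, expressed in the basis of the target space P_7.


g(x) = -84x^3 - 84x^2 - 28x

Δ f = -28x^3 - 42x^2 - 28x - 9
θ Δ f = -84x^3 - 84x^2 - 28x


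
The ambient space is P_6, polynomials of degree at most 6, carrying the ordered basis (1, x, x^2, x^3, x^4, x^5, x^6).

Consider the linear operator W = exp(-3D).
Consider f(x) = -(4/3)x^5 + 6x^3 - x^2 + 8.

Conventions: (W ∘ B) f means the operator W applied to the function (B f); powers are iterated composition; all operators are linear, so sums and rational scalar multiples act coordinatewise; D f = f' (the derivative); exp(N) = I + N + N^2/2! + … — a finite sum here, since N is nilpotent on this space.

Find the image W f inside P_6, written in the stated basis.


the image equals g(x) = -(4/3)x^5 + 20x^4 - 114x^3 + 305x^2 - 372x + 161

order-1 term: 20x^4 - 54x^2 + 6x
order-2 term: -120x^3 + 162x - 9
order-3 term: 360x^2 - 162
order-4 term: -540x
order-5 term: 324
the series for exp(-3D) f terminates at order 5
exp(-3D) f = -(4/3)x^5 + 20x^4 - 114x^3 + 305x^2 - 372x + 161


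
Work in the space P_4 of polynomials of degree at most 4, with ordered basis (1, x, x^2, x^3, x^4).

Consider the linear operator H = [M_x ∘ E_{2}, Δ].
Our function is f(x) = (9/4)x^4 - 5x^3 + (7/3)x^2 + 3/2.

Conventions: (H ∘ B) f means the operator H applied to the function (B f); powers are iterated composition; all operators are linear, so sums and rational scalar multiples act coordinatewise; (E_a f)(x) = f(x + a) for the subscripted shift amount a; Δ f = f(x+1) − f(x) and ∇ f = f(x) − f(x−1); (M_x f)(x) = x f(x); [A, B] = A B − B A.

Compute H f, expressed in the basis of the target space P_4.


the result is g(x) = -(9/4)x^4 - 22x^3 - (473/6)x^2 - 122x - 279/4

Δ f = 9x^3 - (3/2)x^2 - (4/3)x - 5/12
E_{2} Δ f = 9x^3 + (105/2)x^2 + (302/3)x + 755/12
M_x E_{2} Δ f = 9x^4 + (105/2)x^3 + (302/3)x^2 + (755/12)x
E_{2} f = (9/4)x^4 + 13x^3 + (79/3)x^2 + (64/3)x + 41/6
M_x E_{2} f = (9/4)x^5 + 13x^4 + (79/3)x^3 + (64/3)x^2 + (41/6)x
Δ (M_x ∘ E_{2}) f = (45/4)x^4 + (149/2)x^3 + (359/2)x^2 + (2219/12)x + 279/4
[M_x ∘ E_{2}, Δ] f = -(9/4)x^4 - 22x^3 - (473/6)x^2 - 122x - 279/4


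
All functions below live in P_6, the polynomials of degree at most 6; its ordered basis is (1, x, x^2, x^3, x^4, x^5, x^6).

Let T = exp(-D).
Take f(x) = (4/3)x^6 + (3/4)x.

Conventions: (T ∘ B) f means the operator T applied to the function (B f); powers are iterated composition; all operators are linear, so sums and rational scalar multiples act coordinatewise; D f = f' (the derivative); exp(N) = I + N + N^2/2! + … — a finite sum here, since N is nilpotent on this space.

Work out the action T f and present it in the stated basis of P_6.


order-1 term: -8x^5 - 3/4
order-2 term: 20x^4
order-3 term: -(80/3)x^3
order-4 term: 20x^2
order-5 term: -8x
order-6 term: 4/3
the series for exp(-D) f terminates at order 6
exp(-D) f = (4/3)x^6 - 8x^5 + 20x^4 - (80/3)x^3 + 20x^2 - (29/4)x + 7/12

the result is g(x) = (4/3)x^6 - 8x^5 + 20x^4 - (80/3)x^3 + 20x^2 - (29/4)x + 7/12


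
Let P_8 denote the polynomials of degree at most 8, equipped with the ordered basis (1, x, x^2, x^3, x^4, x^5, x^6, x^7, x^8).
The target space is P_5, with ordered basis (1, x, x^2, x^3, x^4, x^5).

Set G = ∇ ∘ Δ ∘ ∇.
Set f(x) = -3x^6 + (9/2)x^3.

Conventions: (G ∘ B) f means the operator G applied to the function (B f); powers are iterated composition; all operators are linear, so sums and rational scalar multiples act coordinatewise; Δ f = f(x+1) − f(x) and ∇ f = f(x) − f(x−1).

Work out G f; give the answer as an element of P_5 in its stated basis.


∇ f = -18x^5 + 45x^4 - 60x^3 + (117/2)x^2 - (63/2)x + 15/2
Δ ∇ f = -90x^4 - 90x^2 + 27x - 6
∇ Δ ∇ f = -360x^3 + 540x^2 - 540x + 207

the image equals g(x) = -360x^3 + 540x^2 - 540x + 207


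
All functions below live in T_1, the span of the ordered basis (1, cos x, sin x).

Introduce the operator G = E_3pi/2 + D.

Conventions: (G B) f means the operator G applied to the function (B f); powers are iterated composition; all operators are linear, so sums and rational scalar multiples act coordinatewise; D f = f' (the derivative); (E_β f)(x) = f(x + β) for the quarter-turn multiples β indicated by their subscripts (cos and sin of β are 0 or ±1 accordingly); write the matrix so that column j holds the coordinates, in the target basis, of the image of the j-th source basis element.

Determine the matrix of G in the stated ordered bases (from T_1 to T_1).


the matrix is [[1, 0, 0]; [0, 0, 0]; [0, 0, 0]] (rows listed top to bottom)

image of 1: 1
image of cos x: 0
image of sin x: 0
each image's coordinates form column j of the matrix


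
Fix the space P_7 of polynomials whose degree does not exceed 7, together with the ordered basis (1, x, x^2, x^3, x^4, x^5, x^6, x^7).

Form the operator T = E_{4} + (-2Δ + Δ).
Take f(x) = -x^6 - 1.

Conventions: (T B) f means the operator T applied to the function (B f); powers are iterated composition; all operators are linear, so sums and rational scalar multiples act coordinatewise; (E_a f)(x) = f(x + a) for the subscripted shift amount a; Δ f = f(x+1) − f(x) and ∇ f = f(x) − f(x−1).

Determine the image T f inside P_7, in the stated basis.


the image equals g(x) = -x^6 - 18x^5 - 225x^4 - 1260x^3 - 3825x^2 - 6138x - 4096

E_{4} f = -x^6 - 24x^5 - 240x^4 - 1280x^3 - 3840x^2 - 6144x - 4097
Δ f = -6x^5 - 15x^4 - 20x^3 - 15x^2 - 6x - 1
(-2Δ) f = 12x^5 + 30x^4 + 40x^3 + 30x^2 + 12x + 2
Δ f = -6x^5 - 15x^4 - 20x^3 - 15x^2 - 6x - 1
(-2Δ + Δ) f = 6x^5 + 15x^4 + 20x^3 + 15x^2 + 6x + 1
(E_{4} + (-2Δ + Δ)) f = -x^6 - 18x^5 - 225x^4 - 1260x^3 - 3825x^2 - 6138x - 4096


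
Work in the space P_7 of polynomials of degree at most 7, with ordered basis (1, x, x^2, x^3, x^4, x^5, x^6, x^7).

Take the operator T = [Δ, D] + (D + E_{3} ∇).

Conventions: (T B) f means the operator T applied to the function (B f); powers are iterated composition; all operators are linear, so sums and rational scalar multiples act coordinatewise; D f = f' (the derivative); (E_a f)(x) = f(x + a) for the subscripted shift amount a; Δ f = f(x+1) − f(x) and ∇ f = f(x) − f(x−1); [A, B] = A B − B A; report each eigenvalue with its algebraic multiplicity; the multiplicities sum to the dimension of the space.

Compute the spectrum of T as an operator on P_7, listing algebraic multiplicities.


λ = 0 (multiplicity 8)

image of 1: 0
image of x: 2
image of x^2: 4x + 5
image of x^3: 6x^2 + 15x + 19
image of x^4: 8x^3 + 30x^2 + 76x + 65
image of x^5: 10x^4 + 50x^3 + 190x^2 + 325x + 211
image of x^6: 12x^5 + 75x^4 + 380x^3 + 975x^2 + 1266x + 665
image of x^7: 14x^6 + 105x^5 + 665x^4 + 2275x^3 + 4431x^2 + 4655x + 2059
the matrix is upper triangular; its diagonal is (0, 0, 0, 0, 0, 0, 0, 0)
for a triangular matrix the eigenvalues are the diagonal entries, with algebraic multiplicity their repetition count


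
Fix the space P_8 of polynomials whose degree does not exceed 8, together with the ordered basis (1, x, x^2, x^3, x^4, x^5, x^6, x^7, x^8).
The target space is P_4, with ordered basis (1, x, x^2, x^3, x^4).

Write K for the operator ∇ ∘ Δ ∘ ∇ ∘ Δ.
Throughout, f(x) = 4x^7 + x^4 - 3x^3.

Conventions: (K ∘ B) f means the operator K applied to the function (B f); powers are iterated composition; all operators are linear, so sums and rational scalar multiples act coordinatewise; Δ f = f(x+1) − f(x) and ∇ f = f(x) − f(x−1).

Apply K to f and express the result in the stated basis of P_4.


Δ f = 28x^6 + 84x^5 + 140x^4 + 144x^3 + 81x^2 + 23x + 2
∇ Δ f = 168x^5 + 280x^3 + 12x^2 + 38x + 2
Δ ∇ Δ f = 840x^4 + 1680x^3 + 2520x^2 + 1704x + 498
∇ Δ ∇ Δ f = 3360x^3 + 3360x + 24

the image equals g(x) = 3360x^3 + 3360x + 24


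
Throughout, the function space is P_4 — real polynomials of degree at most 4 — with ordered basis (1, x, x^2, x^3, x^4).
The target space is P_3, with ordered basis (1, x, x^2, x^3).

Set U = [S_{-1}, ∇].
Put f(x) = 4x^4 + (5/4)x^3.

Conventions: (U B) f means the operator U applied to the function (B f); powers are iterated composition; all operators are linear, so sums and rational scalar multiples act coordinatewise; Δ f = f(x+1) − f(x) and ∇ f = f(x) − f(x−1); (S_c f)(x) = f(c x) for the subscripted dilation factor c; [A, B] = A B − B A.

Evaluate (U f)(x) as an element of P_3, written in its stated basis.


g(x) = -32x^3 + (15/2)x^2 - 32x + 5/2

∇ f = 16x^3 - (81/4)x^2 + (49/4)x - 11/4
S_{-1} ∇ f = -16x^3 - (81/4)x^2 - (49/4)x - 11/4
S_{-1} f = 4x^4 - (5/4)x^3
∇ S_{-1} f = 16x^3 - (111/4)x^2 + (79/4)x - 21/4
[S_{-1}, ∇] f = -32x^3 + (15/2)x^2 - 32x + 5/2


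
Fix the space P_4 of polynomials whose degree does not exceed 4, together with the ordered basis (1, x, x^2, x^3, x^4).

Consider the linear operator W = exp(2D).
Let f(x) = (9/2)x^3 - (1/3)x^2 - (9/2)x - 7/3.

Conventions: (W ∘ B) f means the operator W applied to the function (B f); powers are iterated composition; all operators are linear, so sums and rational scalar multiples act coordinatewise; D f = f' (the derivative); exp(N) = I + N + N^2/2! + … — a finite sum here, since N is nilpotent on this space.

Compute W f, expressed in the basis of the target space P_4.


g(x) = (9/2)x^3 + (80/3)x^2 + (289/6)x + 70/3

order-1 term: 27x^2 - (4/3)x - 9
order-2 term: 54x - 4/3
order-3 term: 36
the series for exp(2D) f terminates at order 3
exp(2D) f = (9/2)x^3 + (80/3)x^2 + (289/6)x + 70/3


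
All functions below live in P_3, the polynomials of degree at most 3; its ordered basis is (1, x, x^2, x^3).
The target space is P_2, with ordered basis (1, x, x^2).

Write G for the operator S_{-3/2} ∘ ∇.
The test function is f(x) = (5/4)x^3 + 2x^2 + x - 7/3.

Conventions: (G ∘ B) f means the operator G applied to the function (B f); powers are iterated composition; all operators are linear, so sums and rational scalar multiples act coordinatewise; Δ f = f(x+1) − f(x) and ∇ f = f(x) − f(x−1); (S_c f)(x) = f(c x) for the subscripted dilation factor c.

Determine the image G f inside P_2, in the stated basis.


the result is g(x) = (135/16)x^2 - (3/8)x + 1/4

∇ f = (15/4)x^2 + (1/4)x + 1/4
S_{-3/2} ∇ f = (135/16)x^2 - (3/8)x + 1/4


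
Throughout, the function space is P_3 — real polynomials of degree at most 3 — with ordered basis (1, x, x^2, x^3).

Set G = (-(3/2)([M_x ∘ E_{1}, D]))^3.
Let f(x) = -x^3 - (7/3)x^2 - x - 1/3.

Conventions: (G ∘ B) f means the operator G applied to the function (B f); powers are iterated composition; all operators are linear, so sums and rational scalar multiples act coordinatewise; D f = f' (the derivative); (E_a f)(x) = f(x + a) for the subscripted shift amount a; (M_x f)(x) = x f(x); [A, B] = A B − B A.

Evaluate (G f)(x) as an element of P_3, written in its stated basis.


D f = -3x^2 - (14/3)x - 1
E_{1} D f = -3x^2 - (32/3)x - 26/3
M_x E_{1} D f = -3x^3 - (32/3)x^2 - (26/3)x
E_{1} f = -x^3 - (16/3)x^2 - (26/3)x - 14/3
M_x E_{1} f = -x^4 - (16/3)x^3 - (26/3)x^2 - (14/3)x
D (M_x ∘ E_{1}) f = -4x^3 - 16x^2 - (52/3)x - 14/3
[M_x ∘ E_{1}, D] f = x^3 + (16/3)x^2 + (26/3)x + 14/3
(-(3/2)([M_x ∘ E_{1}, D])) f = -(3/2)x^3 - 8x^2 - 13x - 7
D (-(3/2)([M_x ∘ E_{1}, D])) f = -(9/2)x^2 - 16x - 13
E_{1} D (-(3/2)([M_x ∘ E_{1}, D])) f = -(9/2)x^2 - 25x - 67/2
M_x E_{1} D (-(3/2)([M_x ∘ E_{1}, D])) f = -(9/2)x^3 - 25x^2 - (67/2)x
E_{1} (-(3/2)([M_x ∘ E_{1}, D])) f = -(3/2)x^3 - (25/2)x^2 - (67/2)x - 59/2
M_x E_{1} (-(3/2)([M_x ∘ E_{1}, D])) f = -(3/2)x^4 - (25/2)x^3 - (67/2)x^2 - (59/2)x
D (M_x ∘ E_{1}) (-(3/2)([M_x ∘ E_{1}, D])) f = -6x^3 - (75/2)x^2 - 67x - 59/2
[M_x ∘ E_{1}, D] (-(3/2)([M_x ∘ E_{1}, D])) f = (3/2)x^3 + (25/2)x^2 + (67/2)x + 59/2
(-(3/2)([M_x ∘ E_{1}, D])) (-(3/2)([M_x ∘ E_{1}, D])) f = -(9/4)x^3 - (75/4)x^2 - (201/4)x - 177/4
D (-(3/2)([M_x ∘ E_{1}, D])) (-(3/2)([M_x ∘ E_{1}, D])) f = -(27/4)x^2 - (75/2)x - 201/4
E_{1} D (-(3/2)([M_x ∘ E_{1}, D])) (-(3/2)([M_x ∘ E_{1}, D])) f = -(27/4)x^2 - 51x - 189/2
M_x E_{1} D (-(3/2)([M_x ∘ E_{1}, D])) (-(3/2)([M_x ∘ E_{1}, D])) f = -(27/4)x^3 - 51x^2 - (189/2)x
E_{1} (-(3/2)([M_x ∘ E_{1}, D])) (-(3/2)([M_x ∘ E_{1}, D])) f = -(9/4)x^3 - (51/2)x^2 - (189/2)x - 231/2
M_x E_{1} (-(3/2)([M_x ∘ E_{1}, D])) (-(3/2)([M_x ∘ E_{1}, D])) f = -(9/4)x^4 - (51/2)x^3 - (189/2)x^2 - (231/2)x
D (M_x ∘ E_{1}) (-(3/2)([M_x ∘ E_{1}, D])) (-(3/2)([M_x ∘ E_{1}, D])) f = -9x^3 - (153/2)x^2 - 189x - 231/2
[M_x ∘ E_{1}, D] (-(3/2)([M_x ∘ E_{1}, D])) (-(3/2)([M_x ∘ E_{1}, D])) f = (9/4)x^3 + (51/2)x^2 + (189/2)x + 231/2
(-(3/2)([M_x ∘ E_{1}, D])) (-(3/2)([M_x ∘ E_{1}, D])) (-(3/2)([M_x ∘ E_{1}, D])) f = -(27/8)x^3 - (153/4)x^2 - (567/4)x - 693/4

the image equals g(x) = -(27/8)x^3 - (153/4)x^2 - (567/4)x - 693/4


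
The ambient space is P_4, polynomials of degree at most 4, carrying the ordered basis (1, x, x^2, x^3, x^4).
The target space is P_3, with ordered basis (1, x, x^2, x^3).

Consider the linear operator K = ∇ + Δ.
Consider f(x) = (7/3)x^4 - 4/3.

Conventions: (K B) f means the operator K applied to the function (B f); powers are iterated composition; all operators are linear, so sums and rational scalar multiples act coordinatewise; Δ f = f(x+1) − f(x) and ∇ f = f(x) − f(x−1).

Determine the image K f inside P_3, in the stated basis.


the result is g(x) = (56/3)x^3 + (56/3)x

∇ f = (28/3)x^3 - 14x^2 + (28/3)x - 7/3
Δ f = (28/3)x^3 + 14x^2 + (28/3)x + 7/3
(∇ + Δ) f = (56/3)x^3 + (56/3)x


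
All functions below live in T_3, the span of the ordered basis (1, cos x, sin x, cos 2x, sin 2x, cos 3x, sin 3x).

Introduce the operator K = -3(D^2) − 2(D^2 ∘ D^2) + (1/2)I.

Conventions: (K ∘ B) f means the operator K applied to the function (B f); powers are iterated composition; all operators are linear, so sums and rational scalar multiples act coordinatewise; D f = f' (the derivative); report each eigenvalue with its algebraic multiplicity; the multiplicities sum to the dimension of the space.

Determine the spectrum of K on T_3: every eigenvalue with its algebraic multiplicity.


image of 1: 1/2
image of cos x: (3/2)cos x
image of sin x: (3/2)sin x
image of cos 2x: -(39/2)cos 2x
image of sin 2x: -(39/2)sin 2x
image of cos 3x: -(269/2)cos 3x
image of sin 3x: -(269/2)sin 3x
the matrix is diagonal; its diagonal is (1/2, 3/2, 3/2, -39/2, -39/2, -269/2, -269/2)
for a triangular matrix the eigenvalues are the diagonal entries, with algebraic multiplicity their repetition count

λ = -269/2 (multiplicity 2), λ = -39/2 (multiplicity 2), λ = 1/2 (multiplicity 1), λ = 3/2 (multiplicity 2)


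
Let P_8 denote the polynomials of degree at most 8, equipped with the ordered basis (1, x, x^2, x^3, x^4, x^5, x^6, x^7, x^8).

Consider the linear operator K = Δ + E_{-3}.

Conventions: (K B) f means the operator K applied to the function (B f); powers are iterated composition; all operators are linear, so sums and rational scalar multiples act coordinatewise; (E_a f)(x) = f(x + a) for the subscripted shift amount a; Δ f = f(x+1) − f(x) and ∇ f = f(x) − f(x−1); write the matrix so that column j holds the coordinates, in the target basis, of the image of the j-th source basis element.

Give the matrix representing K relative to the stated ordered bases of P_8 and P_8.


image of 1: 1
image of x: x - 2
image of x^2: x^2 - 4x + 10
image of x^3: x^3 - 6x^2 + 30x - 26
image of x^4: x^4 - 8x^3 + 60x^2 - 104x + 82
image of x^5: x^5 - 10x^4 + 100x^3 - 260x^2 + 410x - 242
image of x^6: x^6 - 12x^5 + 150x^4 - 520x^3 + 1230x^2 - 1452x + 730
image of x^7: x^7 - 14x^6 + 210x^5 - 910x^4 + 2870x^3 - 5082x^2 + 5110x - 2186
image of x^8: x^8 - 16x^7 + 280x^6 - 1456x^5 + 5740x^4 - 13552x^3 + 20440x^2 - 17488x + 6562
each image's coordinates form column j of the matrix

the matrix is [[1, -2, 10, -26, 82, -242, 730, -2186, 6562]; [0, 1, -4, 30, -104, 410, -1452, 5110, -17488]; [0, 0, 1, -6, 60, -260, 1230, -5082, 20440]; [0, 0, 0, 1, -8, 100, -520, 2870, -13552]; [0, 0, 0, 0, 1, -10, 150, -910, 5740]; [0, 0, 0, 0, 0, 1, -12, 210, -1456]; [0, 0, 0, 0, 0, 0, 1, -14, 280]; [0, 0, 0, 0, 0, 0, 0, 1, -16]; [0, 0, 0, 0, 0, 0, 0, 0, 1]] (rows listed top to bottom)


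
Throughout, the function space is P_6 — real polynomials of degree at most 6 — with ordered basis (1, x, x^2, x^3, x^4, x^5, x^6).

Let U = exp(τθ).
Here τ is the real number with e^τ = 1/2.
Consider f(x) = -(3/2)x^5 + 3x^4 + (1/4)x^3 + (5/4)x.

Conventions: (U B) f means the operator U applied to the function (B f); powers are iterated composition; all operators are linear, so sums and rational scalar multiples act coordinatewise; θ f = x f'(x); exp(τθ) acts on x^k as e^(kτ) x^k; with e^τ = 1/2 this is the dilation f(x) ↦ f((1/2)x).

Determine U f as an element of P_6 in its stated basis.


g(x) = -(3/64)x^5 + (3/16)x^4 + (1/32)x^3 + (5/8)x

exp(τθ) x^k = e^(kτ) x^k; with e^τ = 1/2 this sends x^k to (1/2)^k x^k
x ↦ 1/2 x
x^3 ↦ 1/8 x^3
x^4 ↦ 1/16 x^4
x^5 ↦ 1/32 x^5
applying this coordinatewise to f: exp(τθ) f = -(3/64)x^5 + (3/16)x^4 + (1/32)x^3 + (5/8)x


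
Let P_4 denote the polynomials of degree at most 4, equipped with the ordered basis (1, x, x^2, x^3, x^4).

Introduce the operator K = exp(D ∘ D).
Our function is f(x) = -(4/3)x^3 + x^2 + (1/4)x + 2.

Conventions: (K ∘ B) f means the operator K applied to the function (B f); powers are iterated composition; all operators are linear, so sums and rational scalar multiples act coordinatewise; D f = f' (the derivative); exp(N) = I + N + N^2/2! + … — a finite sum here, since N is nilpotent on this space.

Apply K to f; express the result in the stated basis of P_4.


g(x) = -(4/3)x^3 + x^2 - (31/4)x + 4

order-1 term: -8x + 2
the series for exp(D ∘ D) f terminates at order 1
exp(D ∘ D) f = -(4/3)x^3 + x^2 - (31/4)x + 4


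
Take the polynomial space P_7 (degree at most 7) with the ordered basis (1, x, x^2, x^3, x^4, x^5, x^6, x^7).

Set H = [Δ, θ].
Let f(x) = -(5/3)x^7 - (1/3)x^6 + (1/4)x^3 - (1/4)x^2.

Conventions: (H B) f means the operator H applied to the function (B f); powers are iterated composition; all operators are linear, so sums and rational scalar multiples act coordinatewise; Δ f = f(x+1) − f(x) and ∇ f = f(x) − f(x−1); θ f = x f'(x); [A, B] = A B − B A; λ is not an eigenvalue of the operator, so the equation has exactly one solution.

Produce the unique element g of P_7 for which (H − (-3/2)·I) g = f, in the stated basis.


write g with unknown coordinates in the stated basis and equate coefficients in (H − (-3/2)·I) g = f
solving from the highest basis element down gives g = -(10/9)x^7 + (134/27)x^6 + (304/27)x^5 - (4780/81)x^4 - (42479/486)x^3 + (146197/486)x^2 + (147520/729)x - 559907/2187
check: H g = -(70/9)x^6 - (152/9)x^5 + (2390/27)x^4 + (10640/81)x^3 - (73139/162)x^2 - (73760/243)x + 559907/1458
so H g − (-3/2)·g = -(5/3)x^7 - (1/3)x^6 + (1/4)x^3 - (1/4)x^2 = f ✓

the image equals g(x) = -(10/9)x^7 + (134/27)x^6 + (304/27)x^5 - (4780/81)x^4 - (42479/486)x^3 + (146197/486)x^2 + (147520/729)x - 559907/2187
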